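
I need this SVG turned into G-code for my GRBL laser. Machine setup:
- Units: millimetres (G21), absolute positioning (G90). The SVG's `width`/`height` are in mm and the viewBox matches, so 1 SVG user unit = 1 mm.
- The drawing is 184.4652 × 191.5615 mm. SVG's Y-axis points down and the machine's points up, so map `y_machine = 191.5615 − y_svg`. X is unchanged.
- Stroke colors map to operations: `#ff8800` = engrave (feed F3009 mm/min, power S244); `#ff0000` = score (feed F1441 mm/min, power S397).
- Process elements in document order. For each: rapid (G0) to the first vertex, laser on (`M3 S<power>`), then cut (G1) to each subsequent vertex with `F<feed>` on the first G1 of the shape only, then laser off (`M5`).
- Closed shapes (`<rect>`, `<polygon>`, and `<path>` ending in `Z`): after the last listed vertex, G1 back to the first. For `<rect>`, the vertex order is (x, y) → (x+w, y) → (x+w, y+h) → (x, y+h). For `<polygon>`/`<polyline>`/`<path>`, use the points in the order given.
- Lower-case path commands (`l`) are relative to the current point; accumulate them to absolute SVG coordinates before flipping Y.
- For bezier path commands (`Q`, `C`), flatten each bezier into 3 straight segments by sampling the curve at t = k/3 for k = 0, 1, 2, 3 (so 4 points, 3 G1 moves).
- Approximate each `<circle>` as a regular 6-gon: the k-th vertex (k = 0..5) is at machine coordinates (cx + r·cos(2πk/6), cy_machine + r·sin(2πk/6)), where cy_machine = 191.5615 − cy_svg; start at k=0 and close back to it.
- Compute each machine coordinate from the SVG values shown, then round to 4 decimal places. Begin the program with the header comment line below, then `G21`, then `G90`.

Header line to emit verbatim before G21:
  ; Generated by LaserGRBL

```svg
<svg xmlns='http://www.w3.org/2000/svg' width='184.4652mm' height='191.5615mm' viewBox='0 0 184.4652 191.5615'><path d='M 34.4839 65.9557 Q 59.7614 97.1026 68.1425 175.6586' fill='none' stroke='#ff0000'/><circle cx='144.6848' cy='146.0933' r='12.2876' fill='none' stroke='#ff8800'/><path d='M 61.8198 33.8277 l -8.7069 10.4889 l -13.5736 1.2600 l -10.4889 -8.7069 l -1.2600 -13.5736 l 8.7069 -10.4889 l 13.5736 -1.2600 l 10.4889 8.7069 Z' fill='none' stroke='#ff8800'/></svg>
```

; Generated by LaserGRBL
G21
G90
G0 X34.4839 Y125.6058
M3 S397
G1 X49.4582 Y99.5735 F1441
G1 X60.6777 Y63.0059
G1 X68.1425 Y15.9029
M5
G0 X156.9724 Y45.4682
M3 S244
G1 X150.8286 Y56.1096 F3009
G1 X138.5410 Y56.1096
G1 X132.3972 Y45.4682
G1 X138.5410 Y34.8268
G1 X150.8286 Y34.8268
G1 X156.9724 Y45.4682
M5
G0 X61.8198 Y157.7338
M3 S244
G1 X53.1129 Y147.2449 F3009
G1 X39.5393 Y145.9849
G1 X29.0504 Y154.6918
G1 X27.7904 Y168.2654
G1 X36.4973 Y178.7543
G1 X50.0709 Y180.0143
G1 X60.5598 Y171.3074
G1 X61.8198 Y157.7338
M5

viewBox `0 0 184.4652 191.5615` with mm width/height → 1 unit = 1 mm. Flip: y_m = 191.5615 − y_svg.

**Shape 1** — `<path>` quadratic bezier, stroke `#ff0000` → score (S397, F1441). Control points (SVG): P0=(34.4839,65.9557), P1=(59.7614,97.1026), P2=(68.1425,175.6586); sampled at t=k/3. Machine vertices: (34.4839,125.6058) → (49.4582,99.5735) → (60.6777,63.0059) → (68.1425,15.9029). Open path.

**Shape 2** — `<circle>` circle, stroke `#ff8800` → engrave (S244, F3009). Machine vertices: (156.9724,45.4682) → (150.8286,56.1096) → (138.5410,56.1096) → (132.3972,45.4682) → (138.5410,34.8268) → (150.8286,34.8268) → (156.9724,45.4682). Closed: final G1 returns to the first vertex.

**Shape 3** — `<path>` regular polygon, stroke `#ff8800` → engrave (S244, F3009). Machine vertices: (61.8198,157.7338) → (53.1129,147.2449) → (39.5393,145.9849) → (29.0504,154.6918) → (27.7904,168.2654) → (36.4973,178.7543) → (50.0709,180.0143) → (60.5598,171.3074) → (61.8198,157.7338). Closed: final G1 returns to the first vertex.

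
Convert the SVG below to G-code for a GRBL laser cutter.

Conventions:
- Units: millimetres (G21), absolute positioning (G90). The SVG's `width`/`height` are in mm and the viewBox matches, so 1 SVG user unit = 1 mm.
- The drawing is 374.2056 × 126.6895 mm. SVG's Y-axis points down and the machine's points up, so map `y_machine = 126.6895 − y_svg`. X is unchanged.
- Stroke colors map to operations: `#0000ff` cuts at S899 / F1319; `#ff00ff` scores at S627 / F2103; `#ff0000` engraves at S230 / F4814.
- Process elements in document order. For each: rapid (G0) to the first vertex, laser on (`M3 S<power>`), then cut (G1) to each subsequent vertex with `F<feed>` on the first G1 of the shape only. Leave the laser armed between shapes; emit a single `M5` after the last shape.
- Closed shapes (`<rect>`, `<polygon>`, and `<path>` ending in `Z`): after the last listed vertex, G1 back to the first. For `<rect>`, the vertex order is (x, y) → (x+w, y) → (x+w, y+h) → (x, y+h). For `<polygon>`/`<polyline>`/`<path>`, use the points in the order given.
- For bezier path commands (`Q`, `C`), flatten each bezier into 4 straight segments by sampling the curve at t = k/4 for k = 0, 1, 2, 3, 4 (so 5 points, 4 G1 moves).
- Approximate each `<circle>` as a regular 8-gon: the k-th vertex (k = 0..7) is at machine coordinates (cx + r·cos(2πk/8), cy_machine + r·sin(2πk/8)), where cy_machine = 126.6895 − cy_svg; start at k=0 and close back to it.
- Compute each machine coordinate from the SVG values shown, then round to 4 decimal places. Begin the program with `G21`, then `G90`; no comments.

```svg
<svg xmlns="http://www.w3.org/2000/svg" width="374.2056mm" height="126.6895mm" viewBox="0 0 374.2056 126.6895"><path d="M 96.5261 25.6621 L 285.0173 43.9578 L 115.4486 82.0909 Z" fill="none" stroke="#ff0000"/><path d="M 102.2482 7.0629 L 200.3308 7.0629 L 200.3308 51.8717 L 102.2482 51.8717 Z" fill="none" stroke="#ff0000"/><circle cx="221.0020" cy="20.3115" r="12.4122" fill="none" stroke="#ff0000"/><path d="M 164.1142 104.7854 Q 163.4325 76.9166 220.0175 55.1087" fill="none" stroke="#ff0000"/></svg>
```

G21
G90
G0 X96.5261 Y101.0274
M3 S230
G1 X285.0173 Y82.7317 F4814
G1 X115.4486 Y44.5986
G1 X96.5261 Y101.0274
G0 X102.2482 Y119.6266
M3 S230
G1 X200.3308 Y119.6266 F4814
G1 X200.3308 Y74.8178
G1 X102.2482 Y74.8178
G1 X102.2482 Y119.6266
G0 X233.4142 Y106.3780
M3 S230
G1 X229.7788 Y115.1548 F4814
G1 X221.0020 Y118.7902
G1 X212.2252 Y115.1548
G1 X208.5898 Y106.3780
G1 X212.2252 Y97.6012
G1 X221.0020 Y93.9658
G1 X229.7788 Y97.6012
G1 X233.4142 Y106.3780
G0 X164.1142 Y21.9041
M3 S230
G1 X167.3525 Y35.4597 F4814
G1 X177.7492 Y48.2577
G1 X195.3042 Y60.2980
G1 X220.0175 Y71.5808
M5

1 u = 1 mm; y_m = 126.6895 − y.

[1] `<path>` closed polygon, #ff0000→engrave S230 F4814: (96.5261,101.0274) → (285.0173,82.7317) → (115.4486,44.5986) → (96.5261,101.0274) (closed)

[2] `<path>` rectangle, #ff0000→engrave S230 F4814: (102.2482,119.6266) → (200.3308,119.6266) → (200.3308,74.8178) → (102.2482,74.8178) → (102.2482,119.6266) (closed)

[3] `<circle>` circle, #ff0000→engrave S230 F4814: (233.4142,106.3780) → (229.7788,115.1548) → (221.0020,118.7902) → (212.2252,115.1548) → (208.5898,106.3780) → (212.2252,97.6012) → (221.0020,93.9658) → (229.7788,97.6012) → (233.4142,106.3780) (closed)

[4] `<path>` quadratic bezier, #ff0000→engrave S230 F4814: (164.1142,21.9041) → (167.3525,35.4597) → (177.7492,48.2577) → (195.3042,60.2980) → (220.0175,71.5808)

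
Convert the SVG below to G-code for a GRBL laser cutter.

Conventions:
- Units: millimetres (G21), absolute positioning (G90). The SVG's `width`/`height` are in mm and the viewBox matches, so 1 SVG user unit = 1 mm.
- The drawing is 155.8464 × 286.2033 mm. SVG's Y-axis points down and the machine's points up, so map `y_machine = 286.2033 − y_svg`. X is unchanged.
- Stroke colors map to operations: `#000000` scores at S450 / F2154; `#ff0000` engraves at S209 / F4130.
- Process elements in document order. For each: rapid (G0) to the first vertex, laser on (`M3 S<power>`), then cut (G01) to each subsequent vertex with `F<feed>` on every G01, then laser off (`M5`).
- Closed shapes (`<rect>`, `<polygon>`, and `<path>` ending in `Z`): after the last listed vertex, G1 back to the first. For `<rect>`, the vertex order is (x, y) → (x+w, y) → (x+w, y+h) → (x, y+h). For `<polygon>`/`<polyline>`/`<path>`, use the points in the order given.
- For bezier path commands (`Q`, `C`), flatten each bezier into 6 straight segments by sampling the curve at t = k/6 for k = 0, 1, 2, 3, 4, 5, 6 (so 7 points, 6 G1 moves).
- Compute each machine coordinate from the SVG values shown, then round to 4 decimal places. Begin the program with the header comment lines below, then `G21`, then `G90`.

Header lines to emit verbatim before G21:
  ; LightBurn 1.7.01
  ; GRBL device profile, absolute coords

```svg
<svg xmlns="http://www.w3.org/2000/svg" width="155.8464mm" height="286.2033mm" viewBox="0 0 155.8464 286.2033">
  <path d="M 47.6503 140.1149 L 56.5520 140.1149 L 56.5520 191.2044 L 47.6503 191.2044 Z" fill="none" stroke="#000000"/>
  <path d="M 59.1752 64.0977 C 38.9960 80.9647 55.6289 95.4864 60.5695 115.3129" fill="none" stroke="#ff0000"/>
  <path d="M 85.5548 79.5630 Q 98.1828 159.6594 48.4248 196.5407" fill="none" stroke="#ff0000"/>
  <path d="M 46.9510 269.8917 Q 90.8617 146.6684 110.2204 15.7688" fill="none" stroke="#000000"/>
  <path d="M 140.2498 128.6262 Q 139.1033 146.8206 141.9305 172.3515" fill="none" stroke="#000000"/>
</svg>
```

; LightBurn 1.7.01
; GRBL device profile, absolute coords
G21
G90
G0 X47.6503 Y146.0884
M3 S450
G01 X56.5520 Y146.0884 F2154
G01 X56.5520 Y94.9989 F2154
G01 X47.6503 Y94.9989 F2154
G01 X47.6503 Y146.0884 F2154
M5
G0 X59.1752 Y222.1056
M3 S209
G01 X51.9287 Y213.8321 F4130
G01 X49.4702 Y205.7370 F4130
G01 X50.4524 Y197.6078 F4130
G01 X53.5279 Y189.2320 F4130
G01 X57.3494 Y180.3970 F4130
G01 X60.5695 Y170.8904 F4130
M5
G0 X85.5548 Y206.6403
M3 S209
G01 X88.0312 Y181.1419 F4130
G01 X87.0417 Y158.0444 F4130
G01 X82.5863 Y137.3477 F4130
G01 X74.6650 Y119.0518 F4130
G01 X63.2779 Y103.1568 F4130
G01 X48.4248 Y89.6626 F4130
M5
G0 X46.9510 Y16.3116
M3 S450
G01 X60.9059 Y57.5993 F2154
G01 X73.4968 Y99.3134 F2154
G01 X84.7237 Y141.4540 F2154
G01 X94.5866 Y184.0210 F2154
G01 X103.0855 Y227.0145 F2154
G01 X110.2204 Y270.4345 F2154
M5
G0 X140.2498 Y157.5771
M3 S450
G01 X139.9780 Y151.3085 F2154
G01 X139.9270 Y144.6323 F2154
G01 X140.0967 Y137.5486 F2154
G01 X140.4872 Y130.0572 F2154
G01 X141.0985 Y122.1583 F2154
G01 X141.9305 Y113.8518 F2154
M5

1 u = 1 mm; y_m = 286.2033 − y.

[1] `<path>` rectangle, #000000→score S450 F2154: (47.6503,146.0884) → (56.5520,146.0884) → (56.5520,94.9989) → (47.6503,94.9989) → (47.6503,146.0884) (closed)

[2] `<path>` cubic bezier, #ff0000→engrave S209 F4130: (59.1752,222.1056) → (51.9287,213.8321) → (49.4702,205.7370) → (50.4524,197.6078) → (53.5279,189.2320) → (57.3494,180.3970) → (60.5695,170.8904)

[3] `<path>` quadratic bezier, #ff0000→engrave S209 F4130: (85.5548,206.6403) → (88.0312,181.1419) → (87.0417,158.0444) → (82.5863,137.3477) → (74.6650,119.0518) → (63.2779,103.1568) → (48.4248,89.6626)

[4] `<path>` quadratic bezier, #000000→score S450 F2154: (46.9510,16.3116) → (60.9059,57.5993) → (73.4968,99.3134) → (84.7237,141.4540) → (94.5866,184.0210) → (103.0855,227.0145) → (110.2204,270.4345)

[5] `<path>` quadratic bezier, #000000→score S450 F2154: (140.2498,157.5771) → (139.9780,151.3085) → (139.9270,144.6323) → (140.0967,137.5486) → (140.4872,130.0572) → (141.0985,122.1583) → (141.9305,113.8518)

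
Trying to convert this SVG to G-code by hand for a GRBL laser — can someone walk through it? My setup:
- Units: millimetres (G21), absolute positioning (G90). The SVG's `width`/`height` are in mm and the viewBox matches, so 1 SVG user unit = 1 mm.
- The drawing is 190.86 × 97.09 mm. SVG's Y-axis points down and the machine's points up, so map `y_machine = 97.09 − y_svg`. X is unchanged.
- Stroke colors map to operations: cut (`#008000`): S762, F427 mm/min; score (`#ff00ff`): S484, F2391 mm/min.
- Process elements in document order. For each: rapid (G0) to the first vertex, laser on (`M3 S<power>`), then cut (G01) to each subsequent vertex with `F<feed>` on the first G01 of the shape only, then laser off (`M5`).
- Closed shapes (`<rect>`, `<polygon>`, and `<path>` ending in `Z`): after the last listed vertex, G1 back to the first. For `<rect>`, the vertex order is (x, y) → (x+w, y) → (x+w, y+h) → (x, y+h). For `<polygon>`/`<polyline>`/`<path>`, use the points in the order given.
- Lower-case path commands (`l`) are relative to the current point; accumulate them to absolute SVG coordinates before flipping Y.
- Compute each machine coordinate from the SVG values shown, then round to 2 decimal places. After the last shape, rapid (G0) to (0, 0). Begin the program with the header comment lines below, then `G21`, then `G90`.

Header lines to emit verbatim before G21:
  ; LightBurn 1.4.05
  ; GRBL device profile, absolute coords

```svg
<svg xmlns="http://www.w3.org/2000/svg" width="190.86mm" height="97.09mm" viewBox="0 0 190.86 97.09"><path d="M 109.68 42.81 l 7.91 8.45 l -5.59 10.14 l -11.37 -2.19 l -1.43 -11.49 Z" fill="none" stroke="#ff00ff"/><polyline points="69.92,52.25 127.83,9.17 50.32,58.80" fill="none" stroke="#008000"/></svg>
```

Since the viewBox matches the mm dimensions, user units are millimetres directly. The only transform is the Y-flip y_m = 97.09 − y_svg.

Shape 1 is a regular polygon drawn with `<path>`. Its stroke #ff00ff means score at S484, F2391. After flipping Y the toolpath is (109.68,54.28) → (117.59,45.83) → (112.00,35.69) → (100.63,37.88) → (99.20,49.37) → (109.68,54.28), returning to the start.

Shape 2 is a open polyline drawn with `<polyline>`. Its stroke #008000 means cut at S762, F427. After flipping Y the toolpath is (69.92,44.84) → (127.83,87.92) → (50.32,38.29).

; LightBurn 1.4.05
; GRBL device profile, absolute coords
G21
G90
G0 X109.68 Y54.28
M3 S484
G01 X117.59 Y45.83 F2391
G01 X112.00 Y35.69
G01 X100.63 Y37.88
G01 X99.20 Y49.37
G01 X109.68 Y54.28
M5
G0 X69.92 Y44.84
M3 S762
G01 X127.83 Y87.92 F427
G01 X50.32 Y38.29
M5
G0 X0.00 Y0.00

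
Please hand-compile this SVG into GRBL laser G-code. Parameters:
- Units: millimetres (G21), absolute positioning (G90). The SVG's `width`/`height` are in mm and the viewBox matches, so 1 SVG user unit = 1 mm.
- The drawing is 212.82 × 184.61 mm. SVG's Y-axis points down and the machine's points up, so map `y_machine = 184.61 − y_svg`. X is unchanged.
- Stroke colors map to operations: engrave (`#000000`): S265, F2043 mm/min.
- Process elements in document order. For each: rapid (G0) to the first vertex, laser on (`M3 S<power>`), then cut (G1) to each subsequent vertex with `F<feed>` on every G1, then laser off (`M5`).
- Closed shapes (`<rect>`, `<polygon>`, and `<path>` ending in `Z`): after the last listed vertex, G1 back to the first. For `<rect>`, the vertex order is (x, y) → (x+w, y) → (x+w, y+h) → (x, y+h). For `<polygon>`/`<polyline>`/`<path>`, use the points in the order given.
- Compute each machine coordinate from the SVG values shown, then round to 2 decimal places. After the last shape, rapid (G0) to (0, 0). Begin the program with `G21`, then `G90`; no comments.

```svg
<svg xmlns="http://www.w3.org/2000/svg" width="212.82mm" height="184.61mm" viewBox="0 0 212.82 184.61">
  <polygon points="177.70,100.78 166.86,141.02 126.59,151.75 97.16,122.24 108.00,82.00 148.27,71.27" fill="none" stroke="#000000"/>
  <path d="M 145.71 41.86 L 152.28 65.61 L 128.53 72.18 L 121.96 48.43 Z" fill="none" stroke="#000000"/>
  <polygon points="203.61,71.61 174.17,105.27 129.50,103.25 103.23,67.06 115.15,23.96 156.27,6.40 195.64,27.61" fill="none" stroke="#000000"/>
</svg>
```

1 u = 1 mm; y_m = 184.61 − y.

[1] `<polygon>` regular polygon, #000000→engrave S265 F2043: (177.70,83.83) → (166.86,43.59) → (126.59,32.86) → (97.16,62.37) → (108.00,102.61) → (148.27,113.34) → (177.70,83.83) (closed)

[2] `<path>` regular polygon, #000000→engrave S265 F2043: (145.71,142.75) → (152.28,119.00) → (128.53,112.43) → (121.96,136.18) → (145.71,142.75) (closed)

[3] `<polygon>` regular polygon, #000000→engrave S265 F2043: (203.61,113.00) → (174.17,79.34) → (129.50,81.36) → (103.23,117.55) → (115.15,160.65) → (156.27,178.21) → (195.64,157.00) → (203.61,113.00) (closed)

G21
G90
G0 X177.70 Y83.83
M3 S265
G1 X166.86 Y43.59 F2043
G1 X126.59 Y32.86 F2043
G1 X97.16 Y62.37 F2043
G1 X108.00 Y102.61 F2043
G1 X148.27 Y113.34 F2043
G1 X177.70 Y83.83 F2043
M5
G0 X145.71 Y142.75
M3 S265
G1 X152.28 Y119.00 F2043
G1 X128.53 Y112.43 F2043
G1 X121.96 Y136.18 F2043
G1 X145.71 Y142.75 F2043
M5
G0 X203.61 Y113.00
M3 S265
G1 X174.17 Y79.34 F2043
G1 X129.50 Y81.36 F2043
G1 X103.23 Y117.55 F2043
G1 X115.15 Y160.65 F2043
G1 X156.27 Y178.21 F2043
G1 X195.64 Y157.00 F2043
G1 X203.61 Y113.00 F2043
M5
G0 X0.00 Y0.00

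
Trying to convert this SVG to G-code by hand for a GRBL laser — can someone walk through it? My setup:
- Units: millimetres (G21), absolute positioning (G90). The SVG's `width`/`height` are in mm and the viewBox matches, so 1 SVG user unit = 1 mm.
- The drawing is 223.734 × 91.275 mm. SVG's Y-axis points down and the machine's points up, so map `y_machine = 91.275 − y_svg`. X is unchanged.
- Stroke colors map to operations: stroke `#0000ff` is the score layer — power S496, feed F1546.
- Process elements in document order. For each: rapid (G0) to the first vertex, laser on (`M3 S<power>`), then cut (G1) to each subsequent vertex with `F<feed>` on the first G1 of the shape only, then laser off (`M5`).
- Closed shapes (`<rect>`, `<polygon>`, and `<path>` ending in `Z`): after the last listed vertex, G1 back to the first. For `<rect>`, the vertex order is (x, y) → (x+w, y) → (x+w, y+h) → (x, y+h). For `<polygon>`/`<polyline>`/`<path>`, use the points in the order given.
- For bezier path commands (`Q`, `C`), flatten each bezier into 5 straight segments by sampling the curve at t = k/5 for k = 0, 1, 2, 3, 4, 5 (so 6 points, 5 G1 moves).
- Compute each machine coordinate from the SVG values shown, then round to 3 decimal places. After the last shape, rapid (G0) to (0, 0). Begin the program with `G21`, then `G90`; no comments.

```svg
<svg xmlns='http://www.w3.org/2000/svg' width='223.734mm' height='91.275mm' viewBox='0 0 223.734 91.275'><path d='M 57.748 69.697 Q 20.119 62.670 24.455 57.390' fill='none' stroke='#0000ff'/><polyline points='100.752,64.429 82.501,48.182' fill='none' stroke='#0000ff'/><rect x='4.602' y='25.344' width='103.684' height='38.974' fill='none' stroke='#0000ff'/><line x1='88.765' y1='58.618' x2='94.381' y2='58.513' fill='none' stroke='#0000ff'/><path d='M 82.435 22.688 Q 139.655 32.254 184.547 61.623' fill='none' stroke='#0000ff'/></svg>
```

G21
G90
G0 X57.748 Y21.578
M3 S496
G1 X44.375 Y24.319 F1546
G1 X34.359 Y26.920
G1 X27.701 Y29.381
G1 X24.399 Y31.703
G1 X24.455 Y33.885
M5
G0 X100.752 Y26.846
M3 S496
G1 X82.501 Y43.093 F1546
M5
G0 X4.602 Y65.931
M3 S496
G1 X108.286 Y65.931 F1546
G1 X108.286 Y26.957
G1 X4.602 Y26.957
G1 X4.602 Y65.931
M5
G0 X88.765 Y32.657
M3 S496
G1 X94.381 Y32.762 F1546
M5
G0 X82.435 Y68.587
M3 S496
G1 X104.830 Y63.968 F1546
G1 X126.239 Y57.766
G1 X146.661 Y49.979
G1 X166.097 Y40.607
G1 X184.547 Y29.652
M5
G0 X0.000 Y0.000

viewBox `0 0 223.734 91.275` with mm width/height → 1 unit = 1 mm. Flip: y_m = 91.275 − y_svg.

**Shape 1** — `<path>` quadratic bezier, stroke `#0000ff` → score (S496, F1546). Control points (SVG): P0=(57.748,69.697), P1=(20.119,62.670), P2=(24.455,57.390); sampled at t=k/5. Machine vertices: (57.748,21.578) → (44.375,24.319) → (34.359,26.920) → (27.701,29.381) → (24.399,31.703) → (24.455,33.885). Open path.

**Shape 2** — `<polyline>` line segment, stroke `#0000ff` → score (S496, F1546). Machine vertices: (100.752,26.846) → (82.501,43.093). Open path.

**Shape 3** — `<rect>` rectangle, stroke `#0000ff` → score (S496, F1546). Machine vertices: (4.602,65.931) → (108.286,65.931) → (108.286,26.957) → (4.602,26.957) → (4.602,65.931). Closed: final G1 returns to the first vertex.

**Shape 4** — `<line>` line segment, stroke `#0000ff` → score (S496, F1546). Machine vertices: (88.765,32.657) → (94.381,32.762). Open path.

**Shape 5** — `<path>` quadratic bezier, stroke `#0000ff` → score (S496, F1546). Control points (SVG): P0=(82.435,22.688), P1=(139.655,32.254), P2=(184.547,61.623); sampled at t=k/5. Machine vertices: (82.435,68.587) → (104.830,63.968) → (126.239,57.766) → (146.661,49.979) → (166.097,40.607) → (184.547,29.652). Open path.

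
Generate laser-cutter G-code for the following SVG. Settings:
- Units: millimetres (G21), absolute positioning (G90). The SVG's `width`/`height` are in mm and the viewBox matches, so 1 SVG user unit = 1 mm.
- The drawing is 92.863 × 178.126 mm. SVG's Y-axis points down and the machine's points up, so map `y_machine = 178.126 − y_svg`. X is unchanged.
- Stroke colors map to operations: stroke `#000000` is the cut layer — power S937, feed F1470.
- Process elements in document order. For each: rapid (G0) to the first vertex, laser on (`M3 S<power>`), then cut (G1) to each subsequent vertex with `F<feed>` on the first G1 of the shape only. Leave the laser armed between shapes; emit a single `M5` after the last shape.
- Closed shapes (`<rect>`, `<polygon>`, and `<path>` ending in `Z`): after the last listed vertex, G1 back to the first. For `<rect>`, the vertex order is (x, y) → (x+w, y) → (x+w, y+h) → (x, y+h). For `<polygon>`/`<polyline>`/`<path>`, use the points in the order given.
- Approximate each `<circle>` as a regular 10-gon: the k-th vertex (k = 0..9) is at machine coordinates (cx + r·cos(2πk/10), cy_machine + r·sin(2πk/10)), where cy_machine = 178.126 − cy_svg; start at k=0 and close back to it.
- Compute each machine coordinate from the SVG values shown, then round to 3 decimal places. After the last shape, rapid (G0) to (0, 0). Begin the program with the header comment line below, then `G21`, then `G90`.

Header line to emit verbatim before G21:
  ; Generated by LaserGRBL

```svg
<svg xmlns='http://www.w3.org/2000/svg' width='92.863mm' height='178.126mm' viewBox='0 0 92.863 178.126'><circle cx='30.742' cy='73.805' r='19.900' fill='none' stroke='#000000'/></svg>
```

1 u = 1 mm; y_m = 178.126 − y.

[1] `<circle>` circle, #000000→cut S937 F1470: (50.642,104.321) → (46.841,116.018) → (36.891,123.247) → (24.593,123.247) → (14.643,116.018) → (10.842,104.321) → (14.643,92.624) → (24.593,85.395) → (36.891,85.395) → (46.841,92.624) → (50.642,104.321) (closed)

; Generated by LaserGRBL
G21
G90
G0 X50.642 Y104.321
M3 S937
G1 X46.841 Y116.018 F1470
G1 X36.891 Y123.247
G1 X24.593 Y123.247
G1 X14.643 Y116.018
G1 X10.842 Y104.321
G1 X14.643 Y92.624
G1 X24.593 Y85.395
G1 X36.891 Y85.395
G1 X46.841 Y92.624
G1 X50.642 Y104.321
M5
G0 X0.000 Y0.000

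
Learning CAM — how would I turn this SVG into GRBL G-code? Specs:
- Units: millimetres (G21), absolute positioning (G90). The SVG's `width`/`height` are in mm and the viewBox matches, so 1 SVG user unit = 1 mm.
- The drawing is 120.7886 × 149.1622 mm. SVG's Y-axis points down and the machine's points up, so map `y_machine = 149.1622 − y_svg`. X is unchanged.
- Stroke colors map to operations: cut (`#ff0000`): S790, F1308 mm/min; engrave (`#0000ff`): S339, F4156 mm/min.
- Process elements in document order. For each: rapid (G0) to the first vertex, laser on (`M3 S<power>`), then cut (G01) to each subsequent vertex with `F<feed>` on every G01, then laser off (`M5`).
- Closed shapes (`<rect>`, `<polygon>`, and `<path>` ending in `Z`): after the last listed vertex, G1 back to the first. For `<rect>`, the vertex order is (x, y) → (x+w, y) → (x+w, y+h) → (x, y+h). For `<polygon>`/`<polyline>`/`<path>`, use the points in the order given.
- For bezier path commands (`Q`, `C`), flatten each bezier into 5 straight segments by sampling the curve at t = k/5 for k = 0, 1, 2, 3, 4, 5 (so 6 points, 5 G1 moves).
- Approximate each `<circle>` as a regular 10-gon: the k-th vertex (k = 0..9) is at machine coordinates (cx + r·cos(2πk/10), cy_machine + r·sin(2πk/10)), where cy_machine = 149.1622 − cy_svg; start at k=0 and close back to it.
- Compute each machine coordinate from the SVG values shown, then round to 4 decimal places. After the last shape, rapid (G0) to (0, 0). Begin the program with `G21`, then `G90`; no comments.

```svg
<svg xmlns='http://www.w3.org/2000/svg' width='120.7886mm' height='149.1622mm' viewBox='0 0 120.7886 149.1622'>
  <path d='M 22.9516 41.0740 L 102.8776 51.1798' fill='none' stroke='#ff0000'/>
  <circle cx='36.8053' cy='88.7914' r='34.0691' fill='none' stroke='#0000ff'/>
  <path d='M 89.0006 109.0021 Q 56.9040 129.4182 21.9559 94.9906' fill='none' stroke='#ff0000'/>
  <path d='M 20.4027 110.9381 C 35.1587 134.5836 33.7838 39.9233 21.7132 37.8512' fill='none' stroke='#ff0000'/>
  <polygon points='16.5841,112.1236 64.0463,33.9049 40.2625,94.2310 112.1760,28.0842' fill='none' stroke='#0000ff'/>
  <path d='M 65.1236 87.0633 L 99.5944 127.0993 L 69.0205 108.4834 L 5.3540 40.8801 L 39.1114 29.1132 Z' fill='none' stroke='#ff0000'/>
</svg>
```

Since the viewBox matches the mm dimensions, user units are millimetres directly. The only transform is the Y-flip y_m = 149.1622 − y_svg.

Shape 1 is a line segment drawn with `<path>`. Its stroke #ff0000 means cut at S790, F1308. After flipping Y the toolpath is (22.9516,108.0882) → (102.8776,97.9824).

Shape 2 is a circle drawn with `<circle>`. Its stroke #0000ff means engrave at S339, F4156. After flipping Y the toolpath is (70.8744,60.3708) → (64.3678,80.3961) → (47.3332,92.7724) → (26.2774,92.7724) → (9.2428,80.3961) → (2.7362,60.3708) → (9.2428,40.3455) → (26.2774,27.9692) → (47.3332,27.9692) → (64.3678,40.3455) → (70.8744,60.3708), returning to the start.

Shape 3 is a quadratic bezier drawn with `<path>`. Its stroke #ff0000 means cut at S790, F1308. After flipping Y the toolpath is (89.0006,40.1601) → (76.0479,34.1874) → (62.8671,32.6022) → (49.4581,35.4045) → (35.8211,42.5943) → (21.9559,54.1716).

Shape 4 is a cubic bezier drawn with `<path>`. Its stroke #ff0000 means cut at S790, F1308. After flipping Y the toolpath is (20.4027,38.2241) → (27.3641,36.5463) → (30.7149,53.1391) → (30.7161,77.8794) → (27.6286,100.6443) → (21.7132,111.3110).

Shape 5 is a closed polygon drawn with `<polygon>`. Its stroke #0000ff means engrave at S339, F4156. After flipping Y the toolpath is (16.5841,37.0386) → (64.0463,115.2573) → (40.2625,54.9312) → (112.1760,121.0780) → (16.5841,37.0386), returning to the start.

Shape 6 is a closed polygon drawn with `<path>`. Its stroke #ff0000 means cut at S790, F1308. After flipping Y the toolpath is (65.1236,62.0989) → (99.5944,22.0629) → (69.0205,40.6788) → (5.3540,108.2821) → (39.1114,120.0490) → (65.1236,62.0989), returning to the start.

G21
G90
G0 X22.9516 Y108.0882
M3 S790
G01 X102.8776 Y97.9824 F1308
M5
G0 X70.8744 Y60.3708
M3 S339
G01 X64.3678 Y80.3961 F4156
G01 X47.3332 Y92.7724 F4156
G01 X26.2774 Y92.7724 F4156
G01 X9.2428 Y80.3961 F4156
G01 X2.7362 Y60.3708 F4156
G01 X9.2428 Y40.3455 F4156
G01 X26.2774 Y27.9692 F4156
G01 X47.3332 Y27.9692 F4156
G01 X64.3678 Y40.3455 F4156
G01 X70.8744 Y60.3708 F4156
M5
G0 X89.0006 Y40.1601
M3 S790
G01 X76.0479 Y34.1874 F1308
G01 X62.8671 Y32.6022 F1308
G01 X49.4581 Y35.4045 F1308
G01 X35.8211 Y42.5943 F1308
G01 X21.9559 Y54.1716 F1308
M5
G0 X20.4027 Y38.2241
M3 S790
G01 X27.3641 Y36.5463 F1308
G01 X30.7149 Y53.1391 F1308
G01 X30.7161 Y77.8794 F1308
G01 X27.6286 Y100.6443 F1308
G01 X21.7132 Y111.3110 F1308
M5
G0 X16.5841 Y37.0386
M3 S339
G01 X64.0463 Y115.2573 F4156
G01 X40.2625 Y54.9312 F4156
G01 X112.1760 Y121.0780 F4156
G01 X16.5841 Y37.0386 F4156
M5
G0 X65.1236 Y62.0989
M3 S790
G01 X99.5944 Y22.0629 F1308
G01 X69.0205 Y40.6788 F1308
G01 X5.3540 Y108.2821 F1308
G01 X39.1114 Y120.0490 F1308
G01 X65.1236 Y62.0989 F1308
M5
G0 X0.0000 Y0.0000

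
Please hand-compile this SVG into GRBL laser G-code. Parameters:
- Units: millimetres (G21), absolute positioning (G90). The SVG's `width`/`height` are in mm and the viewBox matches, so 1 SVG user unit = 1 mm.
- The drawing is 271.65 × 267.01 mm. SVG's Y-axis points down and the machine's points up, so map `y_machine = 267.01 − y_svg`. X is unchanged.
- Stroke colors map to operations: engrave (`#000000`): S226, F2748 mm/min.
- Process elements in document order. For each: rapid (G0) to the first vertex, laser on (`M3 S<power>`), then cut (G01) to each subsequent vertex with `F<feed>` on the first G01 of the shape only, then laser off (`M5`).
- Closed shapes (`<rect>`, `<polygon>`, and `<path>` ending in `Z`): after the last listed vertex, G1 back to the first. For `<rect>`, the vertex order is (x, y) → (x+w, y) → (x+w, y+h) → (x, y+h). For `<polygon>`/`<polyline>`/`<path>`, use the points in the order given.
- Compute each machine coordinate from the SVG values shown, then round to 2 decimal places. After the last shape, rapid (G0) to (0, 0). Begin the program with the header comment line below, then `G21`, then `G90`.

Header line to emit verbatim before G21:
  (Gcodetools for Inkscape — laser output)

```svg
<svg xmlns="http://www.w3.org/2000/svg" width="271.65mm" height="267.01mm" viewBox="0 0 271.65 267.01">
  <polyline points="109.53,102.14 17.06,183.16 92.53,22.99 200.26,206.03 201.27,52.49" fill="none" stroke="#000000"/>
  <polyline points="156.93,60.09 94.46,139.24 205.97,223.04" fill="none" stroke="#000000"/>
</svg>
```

1 u = 1 mm; y_m = 267.01 − y.

[1] `<polyline>` open polyline, #000000→engrave S226 F2748: (109.53,164.87) → (17.06,83.85) → (92.53,244.02) → (200.26,60.98) → (201.27,214.52)

[2] `<polyline>` open polyline, #000000→engrave S226 F2748: (156.93,206.92) → (94.46,127.77) → (205.97,43.97)

(Gcodetools for Inkscape — laser output)
G21
G90
G0 X109.53 Y164.87
M3 S226
G01 X17.06 Y83.85 F2748
G01 X92.53 Y244.02
G01 X200.26 Y60.98
G01 X201.27 Y214.52
M5
G0 X156.93 Y206.92
M3 S226
G01 X94.46 Y127.77 F2748
G01 X205.97 Y43.97
M5
G0 X0.00 Y0.00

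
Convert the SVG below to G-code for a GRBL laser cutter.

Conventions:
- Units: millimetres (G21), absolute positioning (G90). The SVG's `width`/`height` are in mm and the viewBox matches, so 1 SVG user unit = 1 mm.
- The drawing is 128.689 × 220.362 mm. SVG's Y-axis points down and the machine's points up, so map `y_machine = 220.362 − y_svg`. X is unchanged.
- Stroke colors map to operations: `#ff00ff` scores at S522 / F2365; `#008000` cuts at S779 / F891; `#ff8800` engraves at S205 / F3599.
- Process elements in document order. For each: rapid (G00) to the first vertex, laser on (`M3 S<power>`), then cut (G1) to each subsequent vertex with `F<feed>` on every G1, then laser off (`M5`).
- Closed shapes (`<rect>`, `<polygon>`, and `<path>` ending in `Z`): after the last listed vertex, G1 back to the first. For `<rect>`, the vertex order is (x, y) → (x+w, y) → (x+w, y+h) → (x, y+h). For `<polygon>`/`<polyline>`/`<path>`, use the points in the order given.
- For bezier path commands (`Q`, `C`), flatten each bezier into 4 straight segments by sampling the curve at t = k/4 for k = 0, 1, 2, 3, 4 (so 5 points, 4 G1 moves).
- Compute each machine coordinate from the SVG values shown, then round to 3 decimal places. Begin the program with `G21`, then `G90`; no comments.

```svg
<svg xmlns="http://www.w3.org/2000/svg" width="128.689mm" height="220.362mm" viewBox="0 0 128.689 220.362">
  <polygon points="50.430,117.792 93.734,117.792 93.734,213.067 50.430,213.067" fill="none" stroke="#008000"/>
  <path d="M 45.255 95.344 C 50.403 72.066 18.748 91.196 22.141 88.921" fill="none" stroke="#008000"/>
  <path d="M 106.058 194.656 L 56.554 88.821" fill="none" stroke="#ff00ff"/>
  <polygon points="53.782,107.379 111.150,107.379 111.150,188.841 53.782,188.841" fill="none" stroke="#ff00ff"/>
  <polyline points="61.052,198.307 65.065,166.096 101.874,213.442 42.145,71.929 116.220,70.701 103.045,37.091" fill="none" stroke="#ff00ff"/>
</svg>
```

viewBox `0 0 128.689 220.362` with mm width/height → 1 unit = 1 mm. Flip: y_m = 220.362 − y_svg.

**Shape 1** — `<polygon>` rectangle, stroke `#008000` → cut (S779, F891). Machine vertices: (50.430,102.570) → (93.734,102.570) → (93.734,7.295) → (50.430,7.295) → (50.430,102.570). Closed: final G1 returns to the first vertex.

**Shape 2** — `<path>` cubic bezier, stroke `#008000` → cut (S779, F891). Control points (SVG): P0=(45.255,95.344), P1=(50.403,72.066), P2=(18.748,91.196), P3=(22.141,88.921); sampled at t=k/4. Machine vertices: (45.255,125.018) → (43.338,135.522) → (34.356,136.106) → (25.045,132.751) → (22.141,131.441). Open path.

**Shape 3** — `<path>` line segment, stroke `#ff00ff` → score (S522, F2365). Machine vertices: (106.058,25.706) → (56.554,131.541). Open path.

**Shape 4** — `<polygon>` rectangle, stroke `#ff00ff` → score (S522, F2365). Machine vertices: (53.782,112.983) → (111.150,112.983) → (111.150,31.521) → (53.782,31.521) → (53.782,112.983). Closed: final G1 returns to the first vertex.

**Shape 5** — `<polyline>` open polyline, stroke `#ff00ff` → score (S522, F2365). Machine vertices: (61.052,22.055) → (65.065,54.266) → (101.874,6.920) → (42.145,148.433) → (116.220,149.661) → (103.045,183.271). Open path.

G21
G90
G00 X50.430 Y102.570
M3 S779
G1 X93.734 Y102.570 F891
G1 X93.734 Y7.295 F891
G1 X50.430 Y7.295 F891
G1 X50.430 Y102.570 F891
M5
G00 X45.255 Y125.018
M3 S779
G1 X43.338 Y135.522 F891
G1 X34.356 Y136.106 F891
G1 X25.045 Y132.751 F891
G1 X22.141 Y131.441 F891
M5
G00 X106.058 Y25.706
M3 S522
G1 X56.554 Y131.541 F2365
M5
G00 X53.782 Y112.983
M3 S522
G1 X111.150 Y112.983 F2365
G1 X111.150 Y31.521 F2365
G1 X53.782 Y31.521 F2365
G1 X53.782 Y112.983 F2365
M5
G00 X61.052 Y22.055
M3 S522
G1 X65.065 Y54.266 F2365
G1 X101.874 Y6.920 F2365
G1 X42.145 Y148.433 F2365
G1 X116.220 Y149.661 F2365
G1 X103.045 Y183.271 F2365
M5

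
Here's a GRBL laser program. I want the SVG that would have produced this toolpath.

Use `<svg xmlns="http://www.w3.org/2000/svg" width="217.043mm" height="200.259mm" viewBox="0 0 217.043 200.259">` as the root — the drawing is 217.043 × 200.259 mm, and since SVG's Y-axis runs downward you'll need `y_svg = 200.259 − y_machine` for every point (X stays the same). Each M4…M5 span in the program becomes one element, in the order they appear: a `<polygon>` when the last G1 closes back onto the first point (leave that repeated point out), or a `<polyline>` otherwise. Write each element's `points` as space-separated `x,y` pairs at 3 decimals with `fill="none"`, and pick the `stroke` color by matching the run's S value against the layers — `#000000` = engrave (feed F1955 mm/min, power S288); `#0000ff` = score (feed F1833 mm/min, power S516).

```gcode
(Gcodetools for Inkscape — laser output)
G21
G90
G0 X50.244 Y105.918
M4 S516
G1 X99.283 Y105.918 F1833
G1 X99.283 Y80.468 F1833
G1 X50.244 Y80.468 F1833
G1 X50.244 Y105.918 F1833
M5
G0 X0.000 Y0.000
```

y_svg = 200.259 − y_m. Every run uses S516, so all elements get stroke `#0000ff` (score).

[1] closed run; points: 50.244,94.341 99.283,94.341 99.283,119.791 50.244,119.791

<svg xmlns="http://www.w3.org/2000/svg" width="217.043mm" height="200.259mm" viewBox="0 0 217.043 200.259">
  <polygon points="50.244,94.341 99.283,94.341 99.283,119.791 50.244,119.791" fill="none" stroke="#0000ff"/>
</svg>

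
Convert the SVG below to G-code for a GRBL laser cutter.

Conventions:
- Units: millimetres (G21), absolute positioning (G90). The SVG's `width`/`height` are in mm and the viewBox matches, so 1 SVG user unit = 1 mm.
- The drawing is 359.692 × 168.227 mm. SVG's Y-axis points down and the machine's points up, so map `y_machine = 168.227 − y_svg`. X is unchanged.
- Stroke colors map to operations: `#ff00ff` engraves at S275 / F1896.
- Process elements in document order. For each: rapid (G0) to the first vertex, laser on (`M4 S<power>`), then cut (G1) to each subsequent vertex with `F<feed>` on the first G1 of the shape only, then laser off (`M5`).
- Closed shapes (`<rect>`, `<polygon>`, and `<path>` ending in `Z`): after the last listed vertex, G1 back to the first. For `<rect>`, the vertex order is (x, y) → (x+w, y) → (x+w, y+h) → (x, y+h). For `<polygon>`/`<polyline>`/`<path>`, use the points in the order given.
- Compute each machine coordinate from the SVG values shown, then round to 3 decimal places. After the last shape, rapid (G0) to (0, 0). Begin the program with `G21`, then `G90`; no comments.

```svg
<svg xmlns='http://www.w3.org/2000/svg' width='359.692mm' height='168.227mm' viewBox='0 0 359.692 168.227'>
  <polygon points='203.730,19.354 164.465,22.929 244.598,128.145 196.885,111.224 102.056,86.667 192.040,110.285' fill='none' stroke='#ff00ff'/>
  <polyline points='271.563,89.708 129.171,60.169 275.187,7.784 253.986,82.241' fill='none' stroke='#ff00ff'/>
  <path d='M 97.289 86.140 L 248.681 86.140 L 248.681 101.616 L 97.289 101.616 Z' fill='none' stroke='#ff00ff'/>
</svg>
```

1 u = 1 mm; y_m = 168.227 − y.

[1] `<polygon>` closed polygon, #ff00ff→engrave S275 F1896: (203.730,148.873) → (164.465,145.298) → (244.598,40.082) → (196.885,57.003) → (102.056,81.560) → (192.040,57.942) → (203.730,148.873) (closed)

[2] `<polyline>` open polyline, #ff00ff→engrave S275 F1896: (271.563,78.519) → (129.171,108.058) → (275.187,160.443) → (253.986,85.986)

[3] `<path>` rectangle, #ff00ff→engrave S275 F1896: (97.289,82.087) → (248.681,82.087) → (248.681,66.611) → (97.289,66.611) → (97.289,82.087) (closed)

G21
G90
G0 X203.730 Y148.873
M4 S275
G1 X164.465 Y145.298 F1896
G1 X244.598 Y40.082
G1 X196.885 Y57.003
G1 X102.056 Y81.560
G1 X192.040 Y57.942
G1 X203.730 Y148.873
M5
G0 X271.563 Y78.519
M4 S275
G1 X129.171 Y108.058 F1896
G1 X275.187 Y160.443
G1 X253.986 Y85.986
M5
G0 X97.289 Y82.087
M4 S275
G1 X248.681 Y82.087 F1896
G1 X248.681 Y66.611
G1 X97.289 Y66.611
G1 X97.289 Y82.087
M5
G0 X0.000 Y0.000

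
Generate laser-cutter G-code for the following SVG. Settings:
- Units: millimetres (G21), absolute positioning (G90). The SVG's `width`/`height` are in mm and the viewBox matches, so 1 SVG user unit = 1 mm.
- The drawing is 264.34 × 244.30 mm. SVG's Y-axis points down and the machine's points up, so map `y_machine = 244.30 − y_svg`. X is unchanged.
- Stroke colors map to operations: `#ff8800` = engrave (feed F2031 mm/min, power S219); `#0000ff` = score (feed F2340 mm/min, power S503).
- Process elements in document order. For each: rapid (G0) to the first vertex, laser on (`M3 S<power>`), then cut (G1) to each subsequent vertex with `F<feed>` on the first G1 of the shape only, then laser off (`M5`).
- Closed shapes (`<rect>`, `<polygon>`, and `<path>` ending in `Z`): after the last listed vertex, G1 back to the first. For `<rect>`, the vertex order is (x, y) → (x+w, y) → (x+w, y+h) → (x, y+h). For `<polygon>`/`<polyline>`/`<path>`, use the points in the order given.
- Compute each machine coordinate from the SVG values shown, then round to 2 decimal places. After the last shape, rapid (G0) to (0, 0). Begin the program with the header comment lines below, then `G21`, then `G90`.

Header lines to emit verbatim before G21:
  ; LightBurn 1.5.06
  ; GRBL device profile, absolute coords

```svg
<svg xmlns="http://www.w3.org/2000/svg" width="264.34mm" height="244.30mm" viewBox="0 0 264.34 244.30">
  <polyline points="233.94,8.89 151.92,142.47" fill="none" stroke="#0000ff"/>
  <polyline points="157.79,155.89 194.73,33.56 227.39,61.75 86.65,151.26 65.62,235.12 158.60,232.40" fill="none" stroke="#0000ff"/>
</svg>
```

Since the viewBox matches the mm dimensions, user units are millimetres directly. The only transform is the Y-flip y_m = 244.30 − y_svg.

Shape 1 is a line segment drawn with `<polyline>`. Its stroke #0000ff means score at S503, F2340. After flipping Y the toolpath is (233.94,235.41) → (151.92,101.83).

Shape 2 is a open polyline drawn with `<polyline>`. Its stroke #0000ff means score at S503, F2340. After flipping Y the toolpath is (157.79,88.41) → (194.73,210.74) → (227.39,182.55) → (86.65,93.04) → (65.62,9.18) → (158.60,11.90).

; LightBurn 1.5.06
; GRBL device profile, absolute coords
G21
G90
G0 X233.94 Y235.41
M3 S503
G1 X151.92 Y101.83 F2340
M5
G0 X157.79 Y88.41
M3 S503
G1 X194.73 Y210.74 F2340
G1 X227.39 Y182.55
G1 X86.65 Y93.04
G1 X65.62 Y9.18
G1 X158.60 Y11.90
M5
G0 X0.00 Y0.00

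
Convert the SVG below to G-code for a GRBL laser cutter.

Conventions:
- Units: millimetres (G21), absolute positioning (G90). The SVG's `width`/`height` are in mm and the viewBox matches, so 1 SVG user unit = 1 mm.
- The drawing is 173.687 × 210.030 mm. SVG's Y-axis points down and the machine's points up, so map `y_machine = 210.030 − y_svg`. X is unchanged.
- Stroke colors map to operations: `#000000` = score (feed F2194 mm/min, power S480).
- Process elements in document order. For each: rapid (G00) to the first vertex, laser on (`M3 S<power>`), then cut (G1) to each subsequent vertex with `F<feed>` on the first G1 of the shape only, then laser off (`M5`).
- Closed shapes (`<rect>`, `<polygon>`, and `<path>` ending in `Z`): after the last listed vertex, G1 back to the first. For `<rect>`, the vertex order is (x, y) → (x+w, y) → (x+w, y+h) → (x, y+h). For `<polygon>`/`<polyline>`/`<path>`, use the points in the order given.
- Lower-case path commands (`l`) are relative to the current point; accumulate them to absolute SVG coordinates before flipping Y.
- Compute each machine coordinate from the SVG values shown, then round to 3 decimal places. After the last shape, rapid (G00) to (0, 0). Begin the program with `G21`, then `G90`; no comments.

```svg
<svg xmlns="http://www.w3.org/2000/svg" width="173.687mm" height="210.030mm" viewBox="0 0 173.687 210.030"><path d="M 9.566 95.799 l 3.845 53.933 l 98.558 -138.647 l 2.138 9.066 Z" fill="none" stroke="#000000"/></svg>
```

G21
G90
G00 X9.566 Y114.231
M3 S480
G1 X13.411 Y60.298 F2194
G1 X111.969 Y198.945
G1 X114.107 Y189.879
G1 X9.566 Y114.231
M5
G00 X0.000 Y0.000

1 u = 1 mm; y_m = 210.030 − y.

[1] `<path>` closed polygon, #000000→score S480 F2194: (9.566,114.231) → (13.411,60.298) → (111.969,198.945) → (114.107,189.879) → (9.566,114.231) (closed)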